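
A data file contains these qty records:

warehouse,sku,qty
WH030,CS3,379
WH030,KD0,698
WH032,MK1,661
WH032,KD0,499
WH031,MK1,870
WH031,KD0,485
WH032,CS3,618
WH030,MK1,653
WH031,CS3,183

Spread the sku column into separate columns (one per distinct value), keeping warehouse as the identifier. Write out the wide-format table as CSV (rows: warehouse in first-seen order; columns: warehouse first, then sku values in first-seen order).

warehouse,CS3,KD0,MK1
WH030,379,698,653
WH032,618,499,661
WH031,183,485,870

Columns: warehouse plus the 3 distinct sku values (CS3, KD0, MK1).
For example, row WH030 column CS3 takes qty=379 from the long row (WH030, CS3).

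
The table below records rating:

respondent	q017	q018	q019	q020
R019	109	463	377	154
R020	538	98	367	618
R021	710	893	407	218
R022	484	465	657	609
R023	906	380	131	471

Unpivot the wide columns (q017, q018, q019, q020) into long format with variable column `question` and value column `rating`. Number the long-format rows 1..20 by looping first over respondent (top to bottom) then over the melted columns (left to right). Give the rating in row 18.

380

20 rows total (5 × 4). Row 18: index ⌊(18-1)/4⌋ = 4 into respondent → R023; (18-1) mod 4 = 1 into the melted columns → q018.
So row 18 is (R023, q018, 380); rating = 380.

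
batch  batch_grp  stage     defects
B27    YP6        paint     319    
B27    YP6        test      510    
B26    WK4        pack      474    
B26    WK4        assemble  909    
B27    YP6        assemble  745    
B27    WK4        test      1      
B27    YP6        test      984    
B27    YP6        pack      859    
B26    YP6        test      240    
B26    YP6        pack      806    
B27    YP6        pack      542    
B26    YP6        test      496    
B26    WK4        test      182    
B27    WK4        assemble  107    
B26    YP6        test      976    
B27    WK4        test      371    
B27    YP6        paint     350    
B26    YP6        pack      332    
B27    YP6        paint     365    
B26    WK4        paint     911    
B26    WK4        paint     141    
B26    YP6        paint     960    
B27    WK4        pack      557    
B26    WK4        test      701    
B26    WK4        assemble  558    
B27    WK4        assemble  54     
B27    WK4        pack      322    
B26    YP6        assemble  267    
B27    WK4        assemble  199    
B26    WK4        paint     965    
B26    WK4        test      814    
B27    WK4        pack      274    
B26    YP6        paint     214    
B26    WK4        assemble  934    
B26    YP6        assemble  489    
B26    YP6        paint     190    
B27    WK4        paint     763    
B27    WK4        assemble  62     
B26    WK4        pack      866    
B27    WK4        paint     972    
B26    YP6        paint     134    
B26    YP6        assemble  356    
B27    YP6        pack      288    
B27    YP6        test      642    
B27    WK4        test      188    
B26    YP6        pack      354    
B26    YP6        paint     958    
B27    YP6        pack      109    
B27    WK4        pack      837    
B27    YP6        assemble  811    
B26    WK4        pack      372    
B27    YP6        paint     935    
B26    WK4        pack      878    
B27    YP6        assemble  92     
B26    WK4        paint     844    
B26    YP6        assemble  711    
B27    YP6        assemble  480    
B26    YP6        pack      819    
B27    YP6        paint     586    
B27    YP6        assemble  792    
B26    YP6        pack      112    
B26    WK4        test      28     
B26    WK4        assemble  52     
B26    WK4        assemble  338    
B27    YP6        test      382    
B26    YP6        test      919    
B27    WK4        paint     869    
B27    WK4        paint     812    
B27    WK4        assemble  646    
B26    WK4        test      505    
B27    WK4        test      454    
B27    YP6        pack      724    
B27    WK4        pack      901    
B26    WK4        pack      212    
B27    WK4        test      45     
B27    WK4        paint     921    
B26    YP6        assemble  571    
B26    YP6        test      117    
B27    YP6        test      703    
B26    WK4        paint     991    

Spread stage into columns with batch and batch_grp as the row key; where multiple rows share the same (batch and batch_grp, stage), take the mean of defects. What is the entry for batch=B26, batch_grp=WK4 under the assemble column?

Rows with batch=B26, batch_grp=WK4 and stage=assemble: defects values are 909, 558, 934, 52, 338.
(909 + 558 + 934 + 52 + 338) / 5 = 558.20.

558.20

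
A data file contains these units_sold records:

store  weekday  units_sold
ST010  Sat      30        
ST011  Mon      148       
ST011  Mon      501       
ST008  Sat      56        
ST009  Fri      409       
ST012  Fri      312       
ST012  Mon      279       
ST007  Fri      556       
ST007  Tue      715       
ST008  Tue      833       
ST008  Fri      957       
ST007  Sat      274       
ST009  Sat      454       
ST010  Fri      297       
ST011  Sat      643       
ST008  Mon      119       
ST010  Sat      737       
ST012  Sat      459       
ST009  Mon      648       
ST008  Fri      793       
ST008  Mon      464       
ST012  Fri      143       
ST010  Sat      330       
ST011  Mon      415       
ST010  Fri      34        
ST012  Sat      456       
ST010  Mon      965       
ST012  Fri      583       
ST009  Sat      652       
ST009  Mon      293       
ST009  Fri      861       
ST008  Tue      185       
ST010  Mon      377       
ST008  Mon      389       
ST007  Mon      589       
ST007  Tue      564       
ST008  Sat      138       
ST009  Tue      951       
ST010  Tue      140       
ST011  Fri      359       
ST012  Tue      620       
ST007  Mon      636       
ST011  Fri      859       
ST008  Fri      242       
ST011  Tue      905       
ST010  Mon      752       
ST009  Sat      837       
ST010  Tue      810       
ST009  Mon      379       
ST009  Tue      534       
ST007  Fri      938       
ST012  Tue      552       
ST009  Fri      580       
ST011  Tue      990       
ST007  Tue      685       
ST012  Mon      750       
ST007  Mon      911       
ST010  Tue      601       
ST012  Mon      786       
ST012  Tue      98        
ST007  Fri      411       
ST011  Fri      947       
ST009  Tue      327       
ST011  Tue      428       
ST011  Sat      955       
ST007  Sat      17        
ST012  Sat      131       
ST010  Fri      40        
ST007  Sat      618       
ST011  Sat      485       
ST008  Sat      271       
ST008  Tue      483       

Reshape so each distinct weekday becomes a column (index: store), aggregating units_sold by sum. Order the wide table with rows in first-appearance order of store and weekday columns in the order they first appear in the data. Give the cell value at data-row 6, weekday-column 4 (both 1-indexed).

With rows in first-appearance order of store, row 6 is store=ST007. weekday columns in first-appearance order: Sat, Mon, Fri, Tue; column 4 is Tue.
Long rows with store=ST007, weekday=Tue: 715 + 564 + 685 = 1964.

1964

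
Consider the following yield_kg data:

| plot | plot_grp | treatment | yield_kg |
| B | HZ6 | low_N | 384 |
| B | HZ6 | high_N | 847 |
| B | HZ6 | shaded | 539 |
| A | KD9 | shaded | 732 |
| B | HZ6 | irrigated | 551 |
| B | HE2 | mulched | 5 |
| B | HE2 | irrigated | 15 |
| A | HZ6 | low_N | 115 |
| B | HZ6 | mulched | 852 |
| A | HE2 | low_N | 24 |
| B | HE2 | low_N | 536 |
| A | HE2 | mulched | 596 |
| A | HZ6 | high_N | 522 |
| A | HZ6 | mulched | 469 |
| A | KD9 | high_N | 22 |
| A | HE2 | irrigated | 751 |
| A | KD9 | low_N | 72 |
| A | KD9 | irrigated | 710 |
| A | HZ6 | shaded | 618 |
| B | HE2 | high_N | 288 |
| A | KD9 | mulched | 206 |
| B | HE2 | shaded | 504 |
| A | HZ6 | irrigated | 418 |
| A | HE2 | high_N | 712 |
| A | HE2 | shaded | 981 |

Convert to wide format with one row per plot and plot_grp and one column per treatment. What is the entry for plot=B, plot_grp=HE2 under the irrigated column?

Wide layout: rows indexed by plot and plot_grp, columns are the 5 distinct treatment values (low_N, high_N, shaded, irrigated, mulched).
Cell (plot=B, plot_grp=HE2, treatment=irrigated) draws from the long row where plot=B, plot_grp=HE2 and treatment=irrigated, which has yield_kg=15.

15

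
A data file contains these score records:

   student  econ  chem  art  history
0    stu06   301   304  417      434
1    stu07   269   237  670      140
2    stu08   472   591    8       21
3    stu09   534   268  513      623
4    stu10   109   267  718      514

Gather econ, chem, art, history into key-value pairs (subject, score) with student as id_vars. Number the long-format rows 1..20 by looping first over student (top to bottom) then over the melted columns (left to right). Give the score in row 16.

623

20 rows total (5 × 4). Row 16: index ⌊(16-1)/4⌋ = 3 into student → stu09; (16-1) mod 4 = 3 into the melted columns → history.
So row 16 is (stu09, history, 623); score = 623.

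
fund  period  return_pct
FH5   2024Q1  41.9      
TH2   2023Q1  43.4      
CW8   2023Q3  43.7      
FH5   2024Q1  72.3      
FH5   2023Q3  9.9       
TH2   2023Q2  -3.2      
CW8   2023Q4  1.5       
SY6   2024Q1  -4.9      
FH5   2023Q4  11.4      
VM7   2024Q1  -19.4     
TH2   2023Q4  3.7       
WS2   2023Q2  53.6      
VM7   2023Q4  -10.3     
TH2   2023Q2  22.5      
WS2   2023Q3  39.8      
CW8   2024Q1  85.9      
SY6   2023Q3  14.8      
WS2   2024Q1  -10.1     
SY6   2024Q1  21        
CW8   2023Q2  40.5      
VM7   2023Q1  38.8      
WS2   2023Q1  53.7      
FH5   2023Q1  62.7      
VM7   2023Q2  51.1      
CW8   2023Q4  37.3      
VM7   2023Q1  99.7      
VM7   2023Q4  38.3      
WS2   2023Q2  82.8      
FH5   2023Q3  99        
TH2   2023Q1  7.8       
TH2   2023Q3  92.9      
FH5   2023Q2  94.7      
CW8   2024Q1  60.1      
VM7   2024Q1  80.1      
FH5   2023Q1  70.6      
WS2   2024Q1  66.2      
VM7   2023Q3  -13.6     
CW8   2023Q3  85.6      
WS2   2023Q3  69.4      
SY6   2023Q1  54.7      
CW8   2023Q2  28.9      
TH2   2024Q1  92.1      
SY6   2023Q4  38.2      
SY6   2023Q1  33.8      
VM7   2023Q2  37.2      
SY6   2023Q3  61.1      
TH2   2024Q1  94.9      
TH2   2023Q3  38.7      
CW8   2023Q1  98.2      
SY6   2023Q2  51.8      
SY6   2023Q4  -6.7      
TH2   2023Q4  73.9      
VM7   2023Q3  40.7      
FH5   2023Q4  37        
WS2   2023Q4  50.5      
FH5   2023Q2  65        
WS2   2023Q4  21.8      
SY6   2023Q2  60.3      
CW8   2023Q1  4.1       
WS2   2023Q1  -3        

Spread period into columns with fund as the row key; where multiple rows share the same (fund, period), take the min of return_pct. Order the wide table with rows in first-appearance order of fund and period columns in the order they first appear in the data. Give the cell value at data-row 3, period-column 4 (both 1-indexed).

With rows in first-appearance order of fund, row 3 is fund=CW8. period columns in first-appearance order: 2024Q1, 2023Q1, 2023Q3, 2023Q2, 2023Q4; column 4 is 2023Q2.
Long rows with fund=CW8, period=2023Q2: min(40.5, 28.9) = 28.9.

28.9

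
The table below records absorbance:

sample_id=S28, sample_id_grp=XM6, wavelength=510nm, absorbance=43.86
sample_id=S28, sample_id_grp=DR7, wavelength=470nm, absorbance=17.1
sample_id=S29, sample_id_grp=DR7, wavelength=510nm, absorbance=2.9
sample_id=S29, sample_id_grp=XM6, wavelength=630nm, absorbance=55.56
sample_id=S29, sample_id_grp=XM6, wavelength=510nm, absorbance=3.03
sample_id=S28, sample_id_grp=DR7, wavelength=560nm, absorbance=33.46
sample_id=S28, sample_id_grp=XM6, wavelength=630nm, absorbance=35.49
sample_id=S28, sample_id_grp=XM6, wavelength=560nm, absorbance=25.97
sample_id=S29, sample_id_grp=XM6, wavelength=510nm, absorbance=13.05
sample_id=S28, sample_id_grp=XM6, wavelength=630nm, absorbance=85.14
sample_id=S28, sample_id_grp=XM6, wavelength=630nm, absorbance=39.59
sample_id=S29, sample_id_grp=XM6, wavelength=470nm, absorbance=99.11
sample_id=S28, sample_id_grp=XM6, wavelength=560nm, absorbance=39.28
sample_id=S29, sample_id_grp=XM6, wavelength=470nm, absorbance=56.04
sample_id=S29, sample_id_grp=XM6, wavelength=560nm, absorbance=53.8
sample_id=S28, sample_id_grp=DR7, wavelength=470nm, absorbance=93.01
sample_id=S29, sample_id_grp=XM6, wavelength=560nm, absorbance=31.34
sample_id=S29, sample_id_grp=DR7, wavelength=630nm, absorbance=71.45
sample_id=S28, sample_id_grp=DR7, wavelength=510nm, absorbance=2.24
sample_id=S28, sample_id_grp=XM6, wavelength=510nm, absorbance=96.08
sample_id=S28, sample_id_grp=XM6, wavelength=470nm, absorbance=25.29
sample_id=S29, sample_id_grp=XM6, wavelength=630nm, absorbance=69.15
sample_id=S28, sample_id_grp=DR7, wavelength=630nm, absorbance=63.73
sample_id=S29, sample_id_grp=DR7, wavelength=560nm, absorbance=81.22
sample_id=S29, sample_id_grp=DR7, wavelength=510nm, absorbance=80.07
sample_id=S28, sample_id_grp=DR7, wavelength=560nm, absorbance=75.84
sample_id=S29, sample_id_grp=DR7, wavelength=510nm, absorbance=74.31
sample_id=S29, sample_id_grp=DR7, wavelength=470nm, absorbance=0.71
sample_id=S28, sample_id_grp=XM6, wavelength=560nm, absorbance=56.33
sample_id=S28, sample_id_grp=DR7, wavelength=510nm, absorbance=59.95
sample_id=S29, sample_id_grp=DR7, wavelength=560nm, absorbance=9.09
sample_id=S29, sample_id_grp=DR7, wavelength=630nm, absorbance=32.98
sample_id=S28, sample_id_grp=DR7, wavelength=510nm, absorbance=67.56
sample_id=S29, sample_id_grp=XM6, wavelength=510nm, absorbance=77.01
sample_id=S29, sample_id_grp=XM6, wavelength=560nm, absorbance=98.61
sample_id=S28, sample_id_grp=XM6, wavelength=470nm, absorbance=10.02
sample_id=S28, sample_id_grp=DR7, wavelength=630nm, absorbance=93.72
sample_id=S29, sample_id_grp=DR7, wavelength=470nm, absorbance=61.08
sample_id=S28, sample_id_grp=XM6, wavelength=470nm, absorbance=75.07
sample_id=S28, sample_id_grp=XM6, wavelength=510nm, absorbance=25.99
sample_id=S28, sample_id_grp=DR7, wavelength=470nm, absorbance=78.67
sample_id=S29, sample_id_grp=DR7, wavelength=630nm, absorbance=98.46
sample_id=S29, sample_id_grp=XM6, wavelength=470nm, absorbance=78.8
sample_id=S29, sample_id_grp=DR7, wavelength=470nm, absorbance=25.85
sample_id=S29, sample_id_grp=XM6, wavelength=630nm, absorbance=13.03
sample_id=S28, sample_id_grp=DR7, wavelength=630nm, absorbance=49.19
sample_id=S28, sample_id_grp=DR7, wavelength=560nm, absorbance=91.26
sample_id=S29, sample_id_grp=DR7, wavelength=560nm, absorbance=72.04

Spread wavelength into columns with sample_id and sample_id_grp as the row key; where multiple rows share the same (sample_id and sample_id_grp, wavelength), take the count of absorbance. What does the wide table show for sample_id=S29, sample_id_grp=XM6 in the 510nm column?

Rows with sample_id=S29, sample_id_grp=XM6 and wavelength=510nm: absorbance values are 3.03, 13.05, 77.01.
3 rows match — count = 3.

3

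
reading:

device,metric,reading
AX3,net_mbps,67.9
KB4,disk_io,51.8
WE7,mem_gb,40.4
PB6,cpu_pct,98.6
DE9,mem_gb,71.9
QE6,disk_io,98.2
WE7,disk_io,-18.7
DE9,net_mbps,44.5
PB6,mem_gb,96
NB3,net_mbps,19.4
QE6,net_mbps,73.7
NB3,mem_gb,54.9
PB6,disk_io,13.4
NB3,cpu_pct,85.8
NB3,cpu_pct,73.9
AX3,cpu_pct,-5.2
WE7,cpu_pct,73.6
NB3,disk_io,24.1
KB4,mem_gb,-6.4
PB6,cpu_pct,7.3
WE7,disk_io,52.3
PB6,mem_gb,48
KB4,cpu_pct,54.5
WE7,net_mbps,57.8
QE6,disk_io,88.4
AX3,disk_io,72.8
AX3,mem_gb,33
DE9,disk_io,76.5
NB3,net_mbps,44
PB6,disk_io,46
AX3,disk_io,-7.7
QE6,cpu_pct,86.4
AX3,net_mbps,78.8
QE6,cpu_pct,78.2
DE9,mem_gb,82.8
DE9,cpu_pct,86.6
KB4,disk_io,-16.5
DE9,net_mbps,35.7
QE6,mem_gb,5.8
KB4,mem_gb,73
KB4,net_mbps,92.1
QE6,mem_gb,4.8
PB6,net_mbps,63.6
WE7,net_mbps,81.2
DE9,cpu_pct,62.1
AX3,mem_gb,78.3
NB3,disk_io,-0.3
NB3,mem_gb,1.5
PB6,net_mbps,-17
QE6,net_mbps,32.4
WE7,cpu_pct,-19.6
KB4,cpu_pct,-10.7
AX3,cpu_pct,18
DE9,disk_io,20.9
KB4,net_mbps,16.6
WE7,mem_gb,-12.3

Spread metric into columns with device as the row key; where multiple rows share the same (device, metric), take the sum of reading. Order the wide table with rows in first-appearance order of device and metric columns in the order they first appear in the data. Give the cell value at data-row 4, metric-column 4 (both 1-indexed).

105.9

With rows in first-appearance order of device, row 4 is device=PB6. metric columns in first-appearance order: net_mbps, disk_io, mem_gb, cpu_pct; column 4 is cpu_pct.
Long rows with device=PB6, metric=cpu_pct: 98.6 + 7.3 = 105.9.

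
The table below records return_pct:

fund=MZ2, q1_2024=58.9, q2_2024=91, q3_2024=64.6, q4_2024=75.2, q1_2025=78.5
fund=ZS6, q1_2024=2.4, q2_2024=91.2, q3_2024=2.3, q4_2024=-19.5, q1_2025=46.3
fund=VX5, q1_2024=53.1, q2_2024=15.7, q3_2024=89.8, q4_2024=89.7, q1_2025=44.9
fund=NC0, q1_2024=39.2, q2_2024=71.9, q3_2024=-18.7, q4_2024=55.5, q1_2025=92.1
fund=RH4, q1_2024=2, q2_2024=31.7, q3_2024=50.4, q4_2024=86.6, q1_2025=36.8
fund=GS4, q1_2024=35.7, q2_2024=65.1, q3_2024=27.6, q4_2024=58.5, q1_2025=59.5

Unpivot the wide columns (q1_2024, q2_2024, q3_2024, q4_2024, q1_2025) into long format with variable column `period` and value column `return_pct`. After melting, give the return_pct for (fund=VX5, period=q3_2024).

Unpivoting turns each (fund, wide-column) pair into one long row.
The wide cell at row VX5, column q3_2024 holds 89.8, so the long row (VX5, q3_2024) has return_pct=89.8.

89.8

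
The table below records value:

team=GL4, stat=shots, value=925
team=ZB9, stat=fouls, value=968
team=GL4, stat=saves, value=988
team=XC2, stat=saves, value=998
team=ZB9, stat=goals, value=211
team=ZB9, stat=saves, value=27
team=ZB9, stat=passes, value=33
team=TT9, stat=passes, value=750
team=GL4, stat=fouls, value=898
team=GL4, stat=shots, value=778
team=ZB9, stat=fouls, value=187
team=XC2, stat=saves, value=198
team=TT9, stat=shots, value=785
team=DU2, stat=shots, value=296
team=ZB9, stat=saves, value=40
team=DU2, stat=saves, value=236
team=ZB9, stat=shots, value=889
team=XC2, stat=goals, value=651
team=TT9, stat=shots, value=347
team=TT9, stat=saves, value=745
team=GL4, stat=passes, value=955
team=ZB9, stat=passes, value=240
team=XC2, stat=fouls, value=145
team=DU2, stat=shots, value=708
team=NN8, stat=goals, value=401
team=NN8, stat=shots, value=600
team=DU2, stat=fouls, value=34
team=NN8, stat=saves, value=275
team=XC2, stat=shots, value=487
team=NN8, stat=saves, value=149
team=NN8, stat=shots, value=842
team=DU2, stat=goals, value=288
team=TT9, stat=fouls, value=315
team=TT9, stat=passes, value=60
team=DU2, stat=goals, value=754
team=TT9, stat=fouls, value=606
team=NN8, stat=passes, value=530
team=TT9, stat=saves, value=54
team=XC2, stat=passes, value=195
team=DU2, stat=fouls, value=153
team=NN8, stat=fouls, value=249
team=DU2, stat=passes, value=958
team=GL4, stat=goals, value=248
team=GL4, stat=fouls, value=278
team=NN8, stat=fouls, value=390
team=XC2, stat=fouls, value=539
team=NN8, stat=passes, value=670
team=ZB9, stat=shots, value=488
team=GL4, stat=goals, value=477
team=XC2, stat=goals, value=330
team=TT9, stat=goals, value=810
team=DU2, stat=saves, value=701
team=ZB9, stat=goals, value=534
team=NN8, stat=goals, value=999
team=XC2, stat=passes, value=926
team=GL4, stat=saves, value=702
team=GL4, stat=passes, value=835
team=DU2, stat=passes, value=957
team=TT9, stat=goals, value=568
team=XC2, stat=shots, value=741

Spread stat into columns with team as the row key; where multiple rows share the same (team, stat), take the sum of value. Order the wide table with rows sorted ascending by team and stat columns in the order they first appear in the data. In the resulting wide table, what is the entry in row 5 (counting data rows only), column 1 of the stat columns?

1228

With rows sorted ascending by team, row 5 is team=XC2. stat columns in first-appearance order: shots, fouls, saves, goals, passes; column 1 is shots.
Long rows with team=XC2, stat=shots: 487 + 741 = 1228.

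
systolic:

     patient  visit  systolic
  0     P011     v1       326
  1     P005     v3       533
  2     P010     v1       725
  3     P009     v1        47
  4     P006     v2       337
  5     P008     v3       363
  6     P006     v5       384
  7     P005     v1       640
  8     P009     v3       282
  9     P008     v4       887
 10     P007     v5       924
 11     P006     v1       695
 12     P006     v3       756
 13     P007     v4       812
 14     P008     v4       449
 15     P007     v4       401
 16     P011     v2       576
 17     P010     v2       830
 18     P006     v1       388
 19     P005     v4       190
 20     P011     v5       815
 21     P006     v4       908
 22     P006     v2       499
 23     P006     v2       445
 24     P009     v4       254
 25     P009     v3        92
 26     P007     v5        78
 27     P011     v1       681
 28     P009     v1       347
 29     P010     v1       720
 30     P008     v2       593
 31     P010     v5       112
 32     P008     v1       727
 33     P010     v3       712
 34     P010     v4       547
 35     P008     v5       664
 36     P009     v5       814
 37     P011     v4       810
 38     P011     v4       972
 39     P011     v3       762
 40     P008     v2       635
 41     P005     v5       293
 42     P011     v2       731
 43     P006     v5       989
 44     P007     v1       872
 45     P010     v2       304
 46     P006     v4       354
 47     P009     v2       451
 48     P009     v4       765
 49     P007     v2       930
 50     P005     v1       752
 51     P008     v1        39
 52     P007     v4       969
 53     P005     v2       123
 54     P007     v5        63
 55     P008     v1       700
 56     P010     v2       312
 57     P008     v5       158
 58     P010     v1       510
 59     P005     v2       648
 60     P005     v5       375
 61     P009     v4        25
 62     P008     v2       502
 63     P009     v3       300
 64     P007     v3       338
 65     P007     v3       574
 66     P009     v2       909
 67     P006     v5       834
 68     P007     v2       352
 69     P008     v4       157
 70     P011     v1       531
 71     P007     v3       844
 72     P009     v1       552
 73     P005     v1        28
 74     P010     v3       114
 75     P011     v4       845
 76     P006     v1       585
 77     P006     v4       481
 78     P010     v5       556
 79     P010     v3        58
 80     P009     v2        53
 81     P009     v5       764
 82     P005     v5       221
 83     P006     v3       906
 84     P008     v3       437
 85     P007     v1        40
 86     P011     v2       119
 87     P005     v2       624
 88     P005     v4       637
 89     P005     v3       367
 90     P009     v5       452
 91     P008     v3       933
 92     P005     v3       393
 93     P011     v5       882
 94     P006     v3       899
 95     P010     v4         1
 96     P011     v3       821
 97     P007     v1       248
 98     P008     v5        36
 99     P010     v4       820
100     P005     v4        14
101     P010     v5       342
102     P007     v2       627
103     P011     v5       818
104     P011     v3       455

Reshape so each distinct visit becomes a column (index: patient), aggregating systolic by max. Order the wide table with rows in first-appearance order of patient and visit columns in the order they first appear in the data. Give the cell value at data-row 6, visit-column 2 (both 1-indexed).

With rows in first-appearance order of patient, row 6 is patient=P008. visit columns in first-appearance order: v1, v3, v2, v5, v4; column 2 is v3.
Long rows with patient=P008, visit=v3: max(363, 437, 933) = 933.

933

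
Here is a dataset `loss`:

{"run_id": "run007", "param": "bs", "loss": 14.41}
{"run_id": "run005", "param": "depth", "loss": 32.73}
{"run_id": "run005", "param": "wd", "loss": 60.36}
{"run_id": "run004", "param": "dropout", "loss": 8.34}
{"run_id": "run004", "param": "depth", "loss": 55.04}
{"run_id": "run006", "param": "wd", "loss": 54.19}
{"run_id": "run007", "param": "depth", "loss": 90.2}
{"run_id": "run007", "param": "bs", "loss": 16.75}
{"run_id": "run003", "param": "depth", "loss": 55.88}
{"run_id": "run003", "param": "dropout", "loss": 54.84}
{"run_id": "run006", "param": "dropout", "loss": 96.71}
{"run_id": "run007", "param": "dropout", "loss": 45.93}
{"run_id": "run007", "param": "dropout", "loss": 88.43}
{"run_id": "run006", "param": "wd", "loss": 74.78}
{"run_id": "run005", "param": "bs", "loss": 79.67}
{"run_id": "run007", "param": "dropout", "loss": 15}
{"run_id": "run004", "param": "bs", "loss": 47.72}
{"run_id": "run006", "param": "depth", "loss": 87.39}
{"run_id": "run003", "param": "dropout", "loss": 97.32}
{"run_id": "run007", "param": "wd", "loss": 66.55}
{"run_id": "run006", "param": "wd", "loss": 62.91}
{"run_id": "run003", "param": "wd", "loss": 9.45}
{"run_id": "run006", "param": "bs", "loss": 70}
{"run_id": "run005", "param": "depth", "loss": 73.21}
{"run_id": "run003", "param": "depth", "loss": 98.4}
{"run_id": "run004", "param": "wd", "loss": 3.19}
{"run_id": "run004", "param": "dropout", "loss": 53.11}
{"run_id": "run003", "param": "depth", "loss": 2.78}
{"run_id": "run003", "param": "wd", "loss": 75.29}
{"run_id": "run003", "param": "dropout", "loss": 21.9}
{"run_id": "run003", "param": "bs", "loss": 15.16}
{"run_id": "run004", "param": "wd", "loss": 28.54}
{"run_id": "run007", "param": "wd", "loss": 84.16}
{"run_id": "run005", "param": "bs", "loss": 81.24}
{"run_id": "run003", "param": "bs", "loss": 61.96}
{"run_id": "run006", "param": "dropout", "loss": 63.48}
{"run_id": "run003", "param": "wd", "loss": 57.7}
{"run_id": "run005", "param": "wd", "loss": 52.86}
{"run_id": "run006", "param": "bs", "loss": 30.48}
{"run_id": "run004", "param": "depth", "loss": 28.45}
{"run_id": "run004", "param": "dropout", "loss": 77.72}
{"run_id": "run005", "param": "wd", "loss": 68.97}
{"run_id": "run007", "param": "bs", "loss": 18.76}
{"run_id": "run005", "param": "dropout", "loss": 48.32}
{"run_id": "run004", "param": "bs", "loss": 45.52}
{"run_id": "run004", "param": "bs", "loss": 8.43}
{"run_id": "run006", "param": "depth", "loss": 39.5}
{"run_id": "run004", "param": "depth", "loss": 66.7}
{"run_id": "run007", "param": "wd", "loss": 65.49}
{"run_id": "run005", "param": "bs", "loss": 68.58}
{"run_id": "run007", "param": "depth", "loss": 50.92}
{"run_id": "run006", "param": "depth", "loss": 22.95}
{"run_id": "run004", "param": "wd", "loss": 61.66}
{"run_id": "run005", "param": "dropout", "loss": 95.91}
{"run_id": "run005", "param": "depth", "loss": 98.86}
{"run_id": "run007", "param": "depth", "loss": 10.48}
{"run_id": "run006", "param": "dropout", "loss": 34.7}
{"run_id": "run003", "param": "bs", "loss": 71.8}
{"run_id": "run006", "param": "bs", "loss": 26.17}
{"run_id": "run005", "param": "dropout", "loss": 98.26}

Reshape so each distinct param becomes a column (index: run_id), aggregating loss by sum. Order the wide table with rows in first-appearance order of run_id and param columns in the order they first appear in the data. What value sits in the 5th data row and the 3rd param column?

142.44

With rows in first-appearance order of run_id, row 5 is run_id=run003. param columns in first-appearance order: bs, depth, wd, dropout; column 3 is wd.
Long rows with run_id=run003, param=wd: 9.45 + 75.29 + 57.7 = 142.44.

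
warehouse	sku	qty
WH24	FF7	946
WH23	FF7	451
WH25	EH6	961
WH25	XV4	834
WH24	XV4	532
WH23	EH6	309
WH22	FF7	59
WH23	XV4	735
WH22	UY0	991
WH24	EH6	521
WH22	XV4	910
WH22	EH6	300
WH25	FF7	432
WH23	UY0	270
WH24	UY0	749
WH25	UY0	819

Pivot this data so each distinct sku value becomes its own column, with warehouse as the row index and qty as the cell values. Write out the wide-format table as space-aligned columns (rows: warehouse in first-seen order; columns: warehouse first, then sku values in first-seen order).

warehouse  FF7  EH6  XV4  UY0
WH24       946  521  532  749
WH23       451  309  735  270
WH25       432  961  834  819
WH22       59   300  910  991

Columns: warehouse plus the 4 distinct sku values (FF7, EH6, XV4, UY0).
For example, row WH24 column FF7 takes qty=946 from the long row (WH24, FF7).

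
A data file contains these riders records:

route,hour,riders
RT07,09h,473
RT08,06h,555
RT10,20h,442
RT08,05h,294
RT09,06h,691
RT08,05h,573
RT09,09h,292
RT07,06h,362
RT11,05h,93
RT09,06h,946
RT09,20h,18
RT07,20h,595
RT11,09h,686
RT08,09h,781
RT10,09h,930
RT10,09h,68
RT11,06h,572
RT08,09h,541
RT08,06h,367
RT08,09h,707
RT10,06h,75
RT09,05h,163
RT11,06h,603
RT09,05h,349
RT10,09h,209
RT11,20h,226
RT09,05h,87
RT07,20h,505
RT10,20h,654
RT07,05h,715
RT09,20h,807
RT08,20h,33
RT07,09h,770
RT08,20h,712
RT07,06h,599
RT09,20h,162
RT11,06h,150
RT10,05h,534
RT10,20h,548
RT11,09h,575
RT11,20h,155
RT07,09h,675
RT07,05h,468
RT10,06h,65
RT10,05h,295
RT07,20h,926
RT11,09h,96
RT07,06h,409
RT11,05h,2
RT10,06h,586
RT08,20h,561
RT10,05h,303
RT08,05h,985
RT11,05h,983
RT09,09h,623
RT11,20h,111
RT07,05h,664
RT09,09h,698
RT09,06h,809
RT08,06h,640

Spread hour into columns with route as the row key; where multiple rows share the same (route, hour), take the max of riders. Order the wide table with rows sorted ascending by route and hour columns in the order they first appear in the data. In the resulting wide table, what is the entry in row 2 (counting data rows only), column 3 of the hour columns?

712

With rows sorted ascending by route, row 2 is route=RT08. hour columns in first-appearance order: 09h, 06h, 20h, 05h; column 3 is 20h.
Long rows with route=RT08, hour=20h: max(33, 712, 561) = 712.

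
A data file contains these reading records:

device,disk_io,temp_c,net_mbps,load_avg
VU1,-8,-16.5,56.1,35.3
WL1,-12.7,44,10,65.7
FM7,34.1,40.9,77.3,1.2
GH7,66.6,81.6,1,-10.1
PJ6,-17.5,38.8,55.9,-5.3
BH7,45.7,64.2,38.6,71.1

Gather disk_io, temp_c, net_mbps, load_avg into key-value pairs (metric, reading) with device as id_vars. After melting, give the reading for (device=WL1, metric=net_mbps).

Unpivoting turns each (device, wide-column) pair into one long row.
The wide cell at row WL1, column net_mbps holds 10, so the long row (WL1, net_mbps) has reading=10.

10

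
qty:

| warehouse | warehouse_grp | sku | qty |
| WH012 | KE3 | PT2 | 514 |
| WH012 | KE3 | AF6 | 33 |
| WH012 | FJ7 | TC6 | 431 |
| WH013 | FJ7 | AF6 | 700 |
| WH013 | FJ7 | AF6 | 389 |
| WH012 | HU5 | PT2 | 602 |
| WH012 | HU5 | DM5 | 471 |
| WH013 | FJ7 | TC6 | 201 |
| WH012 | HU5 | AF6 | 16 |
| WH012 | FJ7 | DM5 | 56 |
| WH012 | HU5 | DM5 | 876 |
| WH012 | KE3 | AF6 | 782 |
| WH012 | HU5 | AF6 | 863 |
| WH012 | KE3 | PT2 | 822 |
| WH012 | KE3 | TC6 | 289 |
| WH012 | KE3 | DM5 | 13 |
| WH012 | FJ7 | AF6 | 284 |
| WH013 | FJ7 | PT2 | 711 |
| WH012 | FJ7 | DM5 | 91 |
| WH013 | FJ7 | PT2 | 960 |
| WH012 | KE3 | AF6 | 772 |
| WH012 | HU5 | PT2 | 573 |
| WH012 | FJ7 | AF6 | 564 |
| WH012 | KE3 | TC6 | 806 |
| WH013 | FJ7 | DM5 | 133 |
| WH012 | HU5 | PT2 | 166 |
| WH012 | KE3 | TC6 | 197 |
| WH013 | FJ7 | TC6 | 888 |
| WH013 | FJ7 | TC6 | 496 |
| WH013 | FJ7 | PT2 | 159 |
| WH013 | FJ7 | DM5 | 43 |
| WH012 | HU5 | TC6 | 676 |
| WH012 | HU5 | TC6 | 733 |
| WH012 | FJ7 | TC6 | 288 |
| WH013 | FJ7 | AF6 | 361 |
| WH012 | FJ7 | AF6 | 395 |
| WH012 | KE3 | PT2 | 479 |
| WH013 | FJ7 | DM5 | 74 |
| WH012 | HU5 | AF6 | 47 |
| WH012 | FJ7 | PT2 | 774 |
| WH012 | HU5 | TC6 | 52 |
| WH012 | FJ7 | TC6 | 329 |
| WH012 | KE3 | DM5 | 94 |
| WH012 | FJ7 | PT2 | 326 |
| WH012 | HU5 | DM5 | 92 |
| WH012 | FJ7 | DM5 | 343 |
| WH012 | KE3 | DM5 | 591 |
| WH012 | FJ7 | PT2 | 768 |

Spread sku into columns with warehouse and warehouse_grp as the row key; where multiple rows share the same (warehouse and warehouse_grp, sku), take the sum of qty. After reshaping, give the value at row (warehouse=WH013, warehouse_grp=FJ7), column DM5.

250

Rows with warehouse=WH013, warehouse_grp=FJ7 and sku=DM5: qty values are 133, 43, 74.
133 + 43 + 74 = 250.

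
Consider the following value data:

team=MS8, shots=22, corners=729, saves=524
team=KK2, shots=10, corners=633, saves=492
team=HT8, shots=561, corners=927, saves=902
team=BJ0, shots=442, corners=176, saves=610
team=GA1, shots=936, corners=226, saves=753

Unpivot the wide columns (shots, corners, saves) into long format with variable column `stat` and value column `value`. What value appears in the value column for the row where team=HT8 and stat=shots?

Unpivoting turns each (team, wide-column) pair into one long row.
The wide cell at row HT8, column shots holds 561, so the long row (HT8, shots) has value=561.

561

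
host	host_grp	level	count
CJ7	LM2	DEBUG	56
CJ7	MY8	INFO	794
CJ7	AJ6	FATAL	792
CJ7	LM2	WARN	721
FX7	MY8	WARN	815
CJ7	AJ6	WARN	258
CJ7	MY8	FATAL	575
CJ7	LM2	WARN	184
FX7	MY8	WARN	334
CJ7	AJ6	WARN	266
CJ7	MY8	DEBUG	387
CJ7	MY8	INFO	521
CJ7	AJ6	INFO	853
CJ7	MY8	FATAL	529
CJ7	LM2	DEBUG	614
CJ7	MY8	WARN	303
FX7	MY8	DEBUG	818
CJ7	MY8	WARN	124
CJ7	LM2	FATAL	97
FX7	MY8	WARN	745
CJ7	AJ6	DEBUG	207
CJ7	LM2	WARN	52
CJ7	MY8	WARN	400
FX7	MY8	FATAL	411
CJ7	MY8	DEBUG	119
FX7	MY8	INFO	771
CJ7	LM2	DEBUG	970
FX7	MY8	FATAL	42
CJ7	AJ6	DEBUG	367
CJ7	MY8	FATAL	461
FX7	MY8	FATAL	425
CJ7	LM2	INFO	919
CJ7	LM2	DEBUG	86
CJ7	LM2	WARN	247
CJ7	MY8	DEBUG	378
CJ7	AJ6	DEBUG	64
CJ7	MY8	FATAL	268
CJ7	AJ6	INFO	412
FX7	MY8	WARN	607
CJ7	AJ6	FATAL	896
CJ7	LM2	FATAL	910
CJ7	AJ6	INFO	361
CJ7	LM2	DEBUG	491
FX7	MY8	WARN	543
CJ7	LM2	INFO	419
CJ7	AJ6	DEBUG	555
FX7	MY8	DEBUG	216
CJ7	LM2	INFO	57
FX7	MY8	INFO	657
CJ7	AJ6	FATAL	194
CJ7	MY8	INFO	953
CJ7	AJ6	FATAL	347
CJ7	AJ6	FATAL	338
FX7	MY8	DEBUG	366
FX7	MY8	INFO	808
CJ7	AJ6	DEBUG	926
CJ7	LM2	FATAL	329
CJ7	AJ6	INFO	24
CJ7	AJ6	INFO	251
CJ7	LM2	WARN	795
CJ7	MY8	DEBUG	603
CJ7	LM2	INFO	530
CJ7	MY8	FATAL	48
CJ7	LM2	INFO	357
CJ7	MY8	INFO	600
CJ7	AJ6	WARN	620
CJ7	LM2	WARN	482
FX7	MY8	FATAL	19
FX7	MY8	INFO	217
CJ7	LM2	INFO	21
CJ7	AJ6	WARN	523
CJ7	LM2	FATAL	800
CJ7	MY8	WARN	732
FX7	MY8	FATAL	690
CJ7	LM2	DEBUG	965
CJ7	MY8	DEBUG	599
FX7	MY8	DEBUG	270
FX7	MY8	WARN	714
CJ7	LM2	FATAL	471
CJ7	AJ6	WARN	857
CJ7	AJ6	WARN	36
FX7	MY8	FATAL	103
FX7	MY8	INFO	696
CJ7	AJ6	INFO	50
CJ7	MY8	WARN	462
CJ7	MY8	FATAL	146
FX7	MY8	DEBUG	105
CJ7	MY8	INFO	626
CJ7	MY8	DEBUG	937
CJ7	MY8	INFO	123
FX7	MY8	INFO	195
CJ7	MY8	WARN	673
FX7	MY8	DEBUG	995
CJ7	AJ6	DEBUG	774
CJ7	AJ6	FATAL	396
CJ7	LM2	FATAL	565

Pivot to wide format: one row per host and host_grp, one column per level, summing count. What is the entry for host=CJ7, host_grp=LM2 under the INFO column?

Rows with host=CJ7, host_grp=LM2 and level=INFO: count values are 919, 419, 57, 530, 357, 21.
919 + 419 + 57 + 530 + 357 + 21 = 2303.

2303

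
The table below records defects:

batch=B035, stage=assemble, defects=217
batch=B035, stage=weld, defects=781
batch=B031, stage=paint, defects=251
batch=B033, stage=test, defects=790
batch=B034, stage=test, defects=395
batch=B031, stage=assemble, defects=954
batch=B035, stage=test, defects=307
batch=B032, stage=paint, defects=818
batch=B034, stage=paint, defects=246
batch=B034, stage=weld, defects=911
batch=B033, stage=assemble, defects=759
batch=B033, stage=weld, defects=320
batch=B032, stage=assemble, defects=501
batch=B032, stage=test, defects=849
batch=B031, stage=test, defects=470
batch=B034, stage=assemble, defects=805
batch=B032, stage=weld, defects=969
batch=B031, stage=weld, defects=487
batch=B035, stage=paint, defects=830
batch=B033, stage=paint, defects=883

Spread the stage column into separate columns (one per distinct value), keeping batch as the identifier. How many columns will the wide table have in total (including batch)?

1 column for batch plus 4 distinct stage values → 5 columns.

5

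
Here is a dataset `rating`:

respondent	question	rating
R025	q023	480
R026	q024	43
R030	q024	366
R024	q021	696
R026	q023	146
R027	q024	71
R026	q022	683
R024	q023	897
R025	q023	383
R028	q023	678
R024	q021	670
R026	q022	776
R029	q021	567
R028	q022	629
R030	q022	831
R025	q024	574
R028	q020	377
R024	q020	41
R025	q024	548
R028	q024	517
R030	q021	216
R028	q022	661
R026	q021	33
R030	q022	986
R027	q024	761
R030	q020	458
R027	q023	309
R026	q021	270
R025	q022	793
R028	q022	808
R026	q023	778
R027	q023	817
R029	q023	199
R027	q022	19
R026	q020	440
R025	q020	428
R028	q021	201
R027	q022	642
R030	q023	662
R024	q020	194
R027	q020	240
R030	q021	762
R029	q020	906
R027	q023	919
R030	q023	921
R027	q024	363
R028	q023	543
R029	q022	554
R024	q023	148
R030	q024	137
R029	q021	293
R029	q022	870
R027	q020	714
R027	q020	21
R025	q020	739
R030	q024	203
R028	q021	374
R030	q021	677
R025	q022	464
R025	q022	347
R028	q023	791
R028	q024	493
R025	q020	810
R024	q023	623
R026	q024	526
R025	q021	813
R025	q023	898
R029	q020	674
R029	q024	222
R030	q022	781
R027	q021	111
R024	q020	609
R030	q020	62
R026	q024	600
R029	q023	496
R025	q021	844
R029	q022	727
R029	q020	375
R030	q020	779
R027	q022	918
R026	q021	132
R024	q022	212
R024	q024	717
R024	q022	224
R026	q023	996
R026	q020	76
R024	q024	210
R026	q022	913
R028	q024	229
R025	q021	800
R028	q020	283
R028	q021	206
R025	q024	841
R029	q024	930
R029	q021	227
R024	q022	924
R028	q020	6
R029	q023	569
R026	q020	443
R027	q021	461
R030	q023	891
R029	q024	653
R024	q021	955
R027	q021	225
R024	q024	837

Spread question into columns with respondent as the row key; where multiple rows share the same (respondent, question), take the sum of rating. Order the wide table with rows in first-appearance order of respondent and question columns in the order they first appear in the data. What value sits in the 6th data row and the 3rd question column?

With rows in first-appearance order of respondent, row 6 is respondent=R028. question columns in first-appearance order: q023, q024, q021, q022, q020; column 3 is q021.
Long rows with respondent=R028, question=q021: 201 + 374 + 206 = 781.

781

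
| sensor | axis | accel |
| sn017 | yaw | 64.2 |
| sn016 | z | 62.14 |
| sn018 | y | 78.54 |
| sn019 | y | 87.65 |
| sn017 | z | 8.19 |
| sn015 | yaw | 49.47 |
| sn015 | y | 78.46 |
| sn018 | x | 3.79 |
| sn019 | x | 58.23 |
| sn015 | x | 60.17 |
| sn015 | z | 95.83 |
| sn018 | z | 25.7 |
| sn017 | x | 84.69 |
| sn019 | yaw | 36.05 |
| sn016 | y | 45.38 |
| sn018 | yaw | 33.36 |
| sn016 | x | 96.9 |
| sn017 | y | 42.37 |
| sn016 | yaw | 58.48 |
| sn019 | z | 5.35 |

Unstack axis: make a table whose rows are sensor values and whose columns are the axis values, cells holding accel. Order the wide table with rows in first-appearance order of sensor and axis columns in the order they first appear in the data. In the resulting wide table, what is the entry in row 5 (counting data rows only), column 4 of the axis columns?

60.17

With rows in first-appearance order of sensor, row 5 is sensor=sn015. axis columns in first-appearance order: yaw, z, y, x; column 4 is x.
Long rows with sensor=sn015, axis=x: accel = 60.17.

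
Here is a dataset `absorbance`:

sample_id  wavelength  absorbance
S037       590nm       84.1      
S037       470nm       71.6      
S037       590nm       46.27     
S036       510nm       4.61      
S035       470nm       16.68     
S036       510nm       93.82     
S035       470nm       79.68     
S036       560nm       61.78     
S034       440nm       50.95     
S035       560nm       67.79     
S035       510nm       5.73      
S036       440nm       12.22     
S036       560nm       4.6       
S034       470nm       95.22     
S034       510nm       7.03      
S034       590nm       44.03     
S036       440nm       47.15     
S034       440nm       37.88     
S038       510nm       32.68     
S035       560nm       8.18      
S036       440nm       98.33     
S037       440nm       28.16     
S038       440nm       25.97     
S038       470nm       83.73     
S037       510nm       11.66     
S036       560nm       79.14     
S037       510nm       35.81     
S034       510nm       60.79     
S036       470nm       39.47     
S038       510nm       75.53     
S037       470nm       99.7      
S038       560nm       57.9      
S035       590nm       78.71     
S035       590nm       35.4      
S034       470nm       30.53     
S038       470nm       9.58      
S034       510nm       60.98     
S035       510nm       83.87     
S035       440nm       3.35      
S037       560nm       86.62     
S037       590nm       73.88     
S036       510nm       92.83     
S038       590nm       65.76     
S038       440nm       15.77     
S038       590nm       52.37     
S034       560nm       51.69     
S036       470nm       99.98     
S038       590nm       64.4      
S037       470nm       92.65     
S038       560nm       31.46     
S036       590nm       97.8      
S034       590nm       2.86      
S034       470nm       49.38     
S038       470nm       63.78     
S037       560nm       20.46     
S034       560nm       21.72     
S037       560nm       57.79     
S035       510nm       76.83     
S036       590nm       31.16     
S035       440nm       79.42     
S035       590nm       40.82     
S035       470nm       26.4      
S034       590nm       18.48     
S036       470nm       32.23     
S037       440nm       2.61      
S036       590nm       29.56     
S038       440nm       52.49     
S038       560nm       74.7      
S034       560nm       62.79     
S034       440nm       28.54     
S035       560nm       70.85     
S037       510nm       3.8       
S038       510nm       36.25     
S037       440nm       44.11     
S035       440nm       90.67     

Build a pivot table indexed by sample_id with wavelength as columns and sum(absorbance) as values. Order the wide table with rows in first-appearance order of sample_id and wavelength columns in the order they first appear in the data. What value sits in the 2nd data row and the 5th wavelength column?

157.70

With rows in first-appearance order of sample_id, row 2 is sample_id=S036. wavelength columns in first-appearance order: 590nm, 470nm, 510nm, 560nm, 440nm; column 5 is 440nm.
Long rows with sample_id=S036, wavelength=440nm: 12.22 + 47.15 + 98.33 = 157.70.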